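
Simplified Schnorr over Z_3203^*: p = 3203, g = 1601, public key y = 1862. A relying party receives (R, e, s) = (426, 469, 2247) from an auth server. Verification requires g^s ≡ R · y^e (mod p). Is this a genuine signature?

forged

g^s mod p:
Squares mod 3203: 1601^1≡1601, 1601^2≡801, 1601^4≡1001, 1601^8≡2665, 1601^16≡1174, 1601^32≡986, 1601^64≡1687, 1601^128≡1705, 1601^256≡1904, 1601^512≡2623, 1601^1024≡85, 1601^2048≡819
2247 = 2048 + 128 + 64 + 4 + 2 + 1, so 1601^2247 ≡ 819·1705·1687·1001·801·1601 ≡ 1164 (mod 3203)
R · y^e mod p:
Squares mod 3203: 1862^1≡1862, 1862^2≡1398, 1862^4≡574, 1862^8≡2770, 1862^16≡1715, 1862^32≡871, 1862^64≡2733, 1862^128≡3096, 1862^256≡1840
469 = 256 + 128 + 64 + 16 + 4 + 1, so 1862^469 ≡ 1840·3096·2733·1715·574·1862 ≡ 2692 (mod 3203)
426·2692 = 1146792 ≡ 118 (mod 3203)
1164 ≠ 118; the check fails.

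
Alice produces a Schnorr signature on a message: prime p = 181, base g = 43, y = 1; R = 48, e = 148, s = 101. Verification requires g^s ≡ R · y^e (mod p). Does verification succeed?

fails

g^s mod p:
Squares mod 181: 43^1≡43, 43^2≡39, 43^4≡73, 43^8≡80, 43^16≡65, 43^32≡62, 43^64≡43
101 = 64 + 32 + 4 + 1, so 43^101 ≡ 43·62·73·43 ≡ 39 (mod 181)
R · y^e mod p:
Squares mod 181: 1^1≡1, 1^2≡1, 1^4≡1, 1^8≡1, 1^16≡1, 1^32≡1, 1^64≡1, 1^128≡1
148 = 128 + 16 + 4, so 1^148 ≡ 1·1·1 ≡ 1 (mod 181)
48·1 = 48 ≡ 48 (mod 181)
39 ≠ 48; the check fails.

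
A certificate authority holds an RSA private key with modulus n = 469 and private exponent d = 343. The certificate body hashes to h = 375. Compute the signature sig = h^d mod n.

h^2 ≡ 375^2 = 140625 ≡ 394
h^4 ≡ 394^2 = 155236 ≡ 466
h^8 ≡ 466^2 = 217156 ≡ 9
h^16 ≡ 9^2 = 81
h^32 ≡ 81^2 = 6561 ≡ 464
h^64 ≡ 464^2 = 215296 ≡ 25
h^128 ≡ 25^2 = 625 ≡ 156
h^256 ≡ 156^2 = 24336 ≡ 417
343 = 256 + 64 + 16 + 4 + 2 + 1, so h^343 ≡ 417·25·81·466·394·375 ≡ 193 (mod 469)

193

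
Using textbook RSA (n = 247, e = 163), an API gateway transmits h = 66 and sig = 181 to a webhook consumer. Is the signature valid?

invalid

sig^2 ≡ 181^2 = 32761 ≡ 157
sig^4 ≡ 157^2 = 24649 ≡ 196
sig^8 ≡ 196^2 = 38416 ≡ 131
sig^16 ≡ 131^2 = 17161 ≡ 118
sig^32 ≡ 118^2 = 13924 ≡ 92
sig^64 ≡ 92^2 = 8464 ≡ 66
sig^128 ≡ 66^2 = 4356 ≡ 157
163 = 128 + 32 + 2 + 1, so sig^163 ≡ 157·92·157·181 ≡ 181 (mod 247)
sig^163 mod 247 = 181, but h = 66.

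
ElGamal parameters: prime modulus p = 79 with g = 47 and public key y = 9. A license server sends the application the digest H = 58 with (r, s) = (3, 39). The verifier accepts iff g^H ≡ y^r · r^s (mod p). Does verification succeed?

fails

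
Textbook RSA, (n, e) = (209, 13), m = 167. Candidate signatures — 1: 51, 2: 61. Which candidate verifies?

1

Candidate 1: Squares mod 209: 51^1≡51, 51^2≡93, 51^4≡80, 51^8≡130; 13 = 8 + 4 + 1, so 51^13 ≡ 130·80·51 ≡ 167 (mod 209)
  → matches m = 167
Candidate 2: Squares mod 209: 61^1≡61, 61^2≡168, 61^4≡9, 61^8≡81; 13 = 8 + 4 + 1, so 61^13 ≡ 81·9·61 ≡ 161 (mod 209)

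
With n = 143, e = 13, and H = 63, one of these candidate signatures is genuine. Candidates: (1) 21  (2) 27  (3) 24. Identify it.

Candidate 1: Squares mod 143: 21^1≡21, 21^2≡12, 21^4≡1, 21^8≡1; 13 = 8 + 4 + 1, so 21^13 ≡ 1·1·21 ≡ 21 (mod 143)
Candidate 2: Squares mod 143: 27^1≡27, 27^2≡14, 27^4≡53, 27^8≡92; 13 = 8 + 4 + 1, so 27^13 ≡ 92·53·27 ≡ 92 (mod 143)
Candidate 3: Squares mod 143: 24^1≡24, 24^2≡4, 24^4≡16, 24^8≡113; 13 = 8 + 4 + 1, so 24^13 ≡ 113·16·24 ≡ 63 (mod 143)
  → matches H = 63

3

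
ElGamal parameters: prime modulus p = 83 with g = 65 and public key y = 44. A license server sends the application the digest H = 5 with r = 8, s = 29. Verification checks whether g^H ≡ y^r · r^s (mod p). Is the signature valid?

Left side g^H mod p:
65^5 mod 83 = 10
Right side y^r · r^s mod p:
44^8 mod 83 = 75
8^29 mod 83 = 32
75·32 = 2400 ≡ 76 (mod 83)
10 ≠ 76, so verification fails.

invalid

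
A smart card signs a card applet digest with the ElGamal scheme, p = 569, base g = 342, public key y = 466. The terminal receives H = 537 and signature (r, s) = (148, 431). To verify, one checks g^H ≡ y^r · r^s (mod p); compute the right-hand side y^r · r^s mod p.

466^2 = 217156 ≡ 367
466^4 ≡ 367^2 = 134689 ≡ 405
466^8 ≡ 405^2 = 164025 ≡ 153
466^16 ≡ 153^2 = 23409 ≡ 80
466^32 ≡ 80^2 = 6400 ≡ 141
466^64 ≡ 141^2 = 19881 ≡ 535
466^128 ≡ 535^2 = 286225 ≡ 18
148 = 128 + 16 + 4, so 466^148 ≡ 18·80·405 ≡ 544 (mod 569)
148^2 = 21904 ≡ 282
148^4 ≡ 282^2 = 79524 ≡ 433
148^8 ≡ 433^2 = 187489 ≡ 288
148^16 ≡ 288^2 = 82944 ≡ 439
148^32 ≡ 439^2 = 192721 ≡ 399
148^64 ≡ 399^2 = 159201 ≡ 450
148^128 ≡ 450^2 = 202500 ≡ 505
148^256 ≡ 505^2 = 255025 ≡ 113
431 = 256 + 128 + 32 + 8 + 4 + 2 + 1, so 148^431 ≡ 113·505·399·288·433·282·148 ≡ 110 (mod 569)
y^r · r^s ≡ 544·110 = 59840 ≡ 95 (mod 569)

95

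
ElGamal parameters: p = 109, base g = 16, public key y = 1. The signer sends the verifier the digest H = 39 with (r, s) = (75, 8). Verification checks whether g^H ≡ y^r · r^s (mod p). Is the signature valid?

invalid

Left side g^H mod p:
Squares mod 109: 16^1≡16, 16^2≡38, 16^4≡27, 16^8≡75, 16^16≡66, 16^32≡105
39 = 32 + 4 + 2 + 1, so 16^39 ≡ 105·27·38·16 ≡ 63 (mod 109)
Right side y^r · r^s mod p:
Squares mod 109: 1^1≡1, 1^2≡1, 1^4≡1, 1^8≡1, 1^16≡1, 1^32≡1, 1^64≡1
75 = 64 + 8 + 2 + 1, so 1^75 ≡ 1·1·1·1 ≡ 1 (mod 109)
Squares mod 109: 75^1≡75, 75^2≡66, 75^4≡105, 75^8≡16
75^8 ≡ 16 (mod 109)
1·16 = 16 ≡ 16 (mod 109)
63 ≠ 16, so verification fails.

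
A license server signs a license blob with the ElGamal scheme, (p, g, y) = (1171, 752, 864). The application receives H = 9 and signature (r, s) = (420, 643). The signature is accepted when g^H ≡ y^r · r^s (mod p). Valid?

no

Left side g^H mod p:
752^2 = 565504 ≡ 1082
752^4 ≡ 1082^2 = 1170724 ≡ 895
752^8 ≡ 895^2 = 801025 ≡ 61
9 = 8 + 1, so 752^9 ≡ 61·752 ≡ 203 (mod 1171)
Right side y^r · r^s mod p:
864^2 = 746496 ≡ 569
864^4 ≡ 569^2 = 323761 ≡ 565
864^8 ≡ 565^2 = 319225 ≡ 713
864^16 ≡ 713^2 = 508369 ≡ 155
864^32 ≡ 155^2 = 24025 ≡ 605
864^64 ≡ 605^2 = 366025 ≡ 673
864^128 ≡ 673^2 = 452929 ≡ 923
864^256 ≡ 923^2 = 851929 ≡ 612
420 = 256 + 128 + 32 + 4, so 864^420 ≡ 612·923·605·565 ≡ 604 (mod 1171)
420^2 = 176400 ≡ 750
420^4 ≡ 750^2 = 562500 ≡ 420
420^8 ≡ 420^2 = 176400 ≡ 750
420^16 ≡ 750^2 = 562500 ≡ 420
420^32 ≡ 420^2 = 176400 ≡ 750
420^64 ≡ 750^2 = 562500 ≡ 420
420^128 ≡ 420^2 = 176400 ≡ 750
420^256 ≡ 750^2 = 562500 ≡ 420
420^512 ≡ 420^2 = 176400 ≡ 750
643 = 512 + 128 + 2 + 1, so 420^643 ≡ 750·750·750·420 ≡ 420 (mod 1171)
604·420 = 253680 ≡ 744 (mod 1171)
203 ≠ 744, so verification fails.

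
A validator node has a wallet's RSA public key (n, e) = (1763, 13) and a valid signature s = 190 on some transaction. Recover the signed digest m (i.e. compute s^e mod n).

Squares mod 1763: s^1≡190, s^2≡840, s^4≡400, s^8≡1330
13 = 8 + 4 + 1, so s^13 ≡ 1330·400·190 ≡ 158 (mod 1763)

158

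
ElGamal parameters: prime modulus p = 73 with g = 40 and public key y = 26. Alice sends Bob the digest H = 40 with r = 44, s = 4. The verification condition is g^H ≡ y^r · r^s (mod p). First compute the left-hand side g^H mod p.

37

Squares mod 73: 40^1≡40, 40^2≡67, 40^4≡36, 40^8≡55, 40^16≡32, 40^32≡2
40 = 32 + 8, so 40^40 ≡ 2·55 ≡ 37 (mod 73)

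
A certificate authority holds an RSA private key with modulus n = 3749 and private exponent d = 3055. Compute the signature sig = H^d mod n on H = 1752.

239

H^2 ≡ 1752^2 = 3069504 ≡ 2822
H^4 ≡ 2822^2 = 7963684 ≡ 808
H^8 ≡ 808^2 = 652864 ≡ 538
H^16 ≡ 538^2 = 289444 ≡ 771
H^32 ≡ 771^2 = 594441 ≡ 2099
H^64 ≡ 2099^2 = 4405801 ≡ 726
H^128 ≡ 726^2 = 527076 ≡ 2216
H^256 ≡ 2216^2 = 4910656 ≡ 3215
H^512 ≡ 3215^2 = 10336225 ≡ 232
H^1024 ≡ 232^2 = 53824 ≡ 1338
H^2048 ≡ 1338^2 = 1790244 ≡ 1971
3055 = 2048 + 512 + 256 + 128 + 64 + 32 + 8 + 4 + 2 + 1, so H^3055 ≡ 1971·232·3215·2216·726·2099·538·808·2822·1752 ≡ 239 (mod 3749)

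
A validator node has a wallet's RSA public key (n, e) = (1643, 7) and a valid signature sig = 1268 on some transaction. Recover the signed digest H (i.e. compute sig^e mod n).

417

Squares mod 1643: sig^1≡1268, sig^2≡970, sig^4≡1104
7 = 4 + 2 + 1, so sig^7 ≡ 1104·970·1268 ≡ 417 (mod 1643)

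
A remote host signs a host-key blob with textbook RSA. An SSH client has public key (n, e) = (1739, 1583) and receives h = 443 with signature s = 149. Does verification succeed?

fails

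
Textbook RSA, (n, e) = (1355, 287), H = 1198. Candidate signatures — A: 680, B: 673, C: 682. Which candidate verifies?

Candidate A: 680^287 mod 1355 = 1120
Candidate B: 673^287 mod 1355 = 157
Candidate C: 682^287 mod 1355 = 1198
  → matches H = 1198

C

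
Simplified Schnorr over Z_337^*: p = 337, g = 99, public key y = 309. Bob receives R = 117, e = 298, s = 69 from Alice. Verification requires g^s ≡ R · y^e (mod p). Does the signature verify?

g^s mod p:
99^2 = 9801 ≡ 28
99^4 ≡ 28^2 = 784 ≡ 110
99^8 ≡ 110^2 = 12100 ≡ 305
99^16 ≡ 305^2 = 93025 ≡ 13
99^32 ≡ 13^2 = 169
99^64 ≡ 169^2 = 28561 ≡ 253
69 = 64 + 4 + 1, so 99^69 ≡ 253·110·99 ≡ 195 (mod 337)
R · y^e mod p:
309^2 = 95481 ≡ 110
309^4 ≡ 110^2 = 12100 ≡ 305
309^8 ≡ 305^2 = 93025 ≡ 13
309^16 ≡ 13^2 = 169
309^32 ≡ 169^2 = 28561 ≡ 253
309^64 ≡ 253^2 = 64009 ≡ 316
309^128 ≡ 316^2 = 99856 ≡ 104
309^256 ≡ 104^2 = 10816 ≡ 32
298 = 256 + 32 + 8 + 2, so 309^298 ≡ 32·253·13·110 ≡ 319 (mod 337)
117·319 = 37323 ≡ 253 (mod 337)
195 ≠ 253; the check fails.

does not verify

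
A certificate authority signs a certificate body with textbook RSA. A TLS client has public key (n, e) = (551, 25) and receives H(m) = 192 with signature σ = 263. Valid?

σ^2 ≡ 263^2 = 69169 ≡ 294
σ^4 ≡ 294^2 = 86436 ≡ 480
σ^8 ≡ 480^2 = 230400 ≡ 82
σ^16 ≡ 82^2 = 6724 ≡ 112
25 = 16 + 8 + 1, so σ^25 ≡ 112·82·263 ≡ 359 (mod 551)
359 ≠ 192, so verification fails.

no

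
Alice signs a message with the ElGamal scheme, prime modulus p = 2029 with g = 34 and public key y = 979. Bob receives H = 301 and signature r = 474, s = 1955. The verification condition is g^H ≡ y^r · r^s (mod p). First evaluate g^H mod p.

34^301 mod 2029 = 926

926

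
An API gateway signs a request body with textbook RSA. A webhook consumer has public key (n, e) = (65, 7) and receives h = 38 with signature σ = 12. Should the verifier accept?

σ^2 ≡ 12^2 = 144 ≡ 14
σ^4 ≡ 14^2 = 196 ≡ 1
7 = 4 + 2 + 1, so σ^7 ≡ 1·14·12 ≡ 38 (mod 65)
Since 38 equals the digest 38, verification succeeds.

accept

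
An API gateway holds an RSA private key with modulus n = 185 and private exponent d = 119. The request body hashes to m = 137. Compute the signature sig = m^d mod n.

158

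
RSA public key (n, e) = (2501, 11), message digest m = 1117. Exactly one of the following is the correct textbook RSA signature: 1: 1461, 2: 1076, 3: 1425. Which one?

Candidate 1: Squares mod 2501: 1461^1≡1461, 1461^2≡1168, 1461^4≡1179, 1461^8≡1986; 11 = 8 + 2 + 1, so 1461^11 ≡ 1986·1168·1461 ≡ 668 (mod 2501)
Candidate 2: Squares mod 2501: 1076^1≡1076, 1076^2≡2314, 1076^4≡2456, 1076^8≡2025; 11 = 8 + 2 + 1, so 1076^11 ≡ 2025·2314·1076 ≡ 1117 (mod 2501)
  → matches m = 1117
Candidate 3: Squares mod 2501: 1425^1≡1425, 1425^2≡2314, 1425^4≡2456, 1425^8≡2025; 11 = 8 + 2 + 1, so 1425^11 ≡ 2025·2314·1425 ≡ 1384 (mod 2501)

2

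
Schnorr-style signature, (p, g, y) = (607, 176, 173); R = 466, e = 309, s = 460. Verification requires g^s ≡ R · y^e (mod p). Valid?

g^s mod p:
176^460 mod 607 = 545
R · y^e mod p:
173^309 mod 607 = 49
466·49 = 22834 ≡ 375 (mod 607)
545 ≠ 375; the check fails.

no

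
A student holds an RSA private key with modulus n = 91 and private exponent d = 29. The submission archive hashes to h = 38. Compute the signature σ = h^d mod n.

h^2 ≡ 38^2 = 1444 ≡ 79
h^4 ≡ 79^2 = 6241 ≡ 53
h^8 ≡ 53^2 = 2809 ≡ 79
h^16 ≡ 79^2 = 6241 ≡ 53
29 = 16 + 8 + 4 + 1, so h^29 ≡ 53·79·53·38 ≡ 12 (mod 91)

12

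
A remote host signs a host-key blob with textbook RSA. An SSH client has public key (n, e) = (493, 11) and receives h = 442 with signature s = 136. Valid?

s^2 ≡ 136^2 = 18496 ≡ 255
s^4 ≡ 255^2 = 65025 ≡ 442
s^8 ≡ 442^2 = 195364 ≡ 136
11 = 8 + 2 + 1, so s^11 ≡ 136·255·136 ≡ 442 (mod 493)
s^11 mod 493 = 442 matches h.

yes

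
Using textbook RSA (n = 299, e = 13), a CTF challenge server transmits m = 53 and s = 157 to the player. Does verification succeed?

s^2 ≡ 157^2 = 24649 ≡ 131
s^4 ≡ 131^2 = 17161 ≡ 118
s^8 ≡ 118^2 = 13924 ≡ 170
13 = 8 + 4 + 1, so s^13 ≡ 170·118·157 ≡ 53 (mod 299)
53 = m, so the signature checks out.

passes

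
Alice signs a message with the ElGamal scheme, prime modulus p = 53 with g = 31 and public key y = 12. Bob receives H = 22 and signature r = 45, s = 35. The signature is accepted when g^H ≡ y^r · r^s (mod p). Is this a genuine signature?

genuine

Left side g^H mod p:
Squares mod 53: 31^1≡31, 31^2≡7, 31^4≡49, 31^8≡16, 31^16≡44
22 = 16 + 4 + 2, so 31^22 ≡ 44·49·7 ≡ 40 (mod 53)
Right side y^r · r^s mod p:
Squares mod 53: 12^1≡12, 12^2≡38, 12^4≡13, 12^8≡10, 12^16≡47, 12^32≡36
45 = 32 + 8 + 4 + 1, so 12^45 ≡ 36·10·13·12 ≡ 33 (mod 53)
Squares mod 53: 45^1≡45, 45^2≡11, 45^4≡15, 45^8≡13, 45^16≡10, 45^32≡47
35 = 32 + 2 + 1, so 45^35 ≡ 47·11·45 ≡ 51 (mod 53)
33·51 = 1683 ≡ 40 (mod 53)
40 ≡ 40 (mod 53), so the signature is genuine.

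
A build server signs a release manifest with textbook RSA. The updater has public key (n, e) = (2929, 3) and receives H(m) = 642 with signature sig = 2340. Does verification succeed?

Squares mod 2929: sig^1≡2340, sig^2≡1299
3 = 2 + 1, so sig^3 ≡ 1299·2340 ≡ 2287 (mod 2929)
sig^3 mod 2929 = 2287, but H(m) = 642.

fails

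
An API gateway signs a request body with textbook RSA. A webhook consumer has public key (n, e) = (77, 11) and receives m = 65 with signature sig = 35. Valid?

no

sig^11 mod 77 = 35
sig^11 mod 77 = 35, but m = 65.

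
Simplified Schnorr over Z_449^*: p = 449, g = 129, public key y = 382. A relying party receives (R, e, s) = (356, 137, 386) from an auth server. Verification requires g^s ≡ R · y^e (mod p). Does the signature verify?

g^s mod p:
Squares mod 449: 129^1≡129, 129^2≡28, 129^4≡335, 129^8≡424, 129^16≡176, 129^32≡444, 129^64≡25, 129^128≡176, 129^256≡444
386 = 256 + 128 + 2, so 129^386 ≡ 444·176·28 ≡ 55 (mod 449)
R · y^e mod p:
Squares mod 449: 382^1≡382, 382^2≡448, 382^4≡1, 382^8≡1, 382^16≡1, 382^32≡1, 382^64≡1, 382^128≡1
137 = 128 + 8 + 1, so 382^137 ≡ 1·1·382 ≡ 382 (mod 449)
356·382 = 135992 ≡ 394 (mod 449)
55 ≠ 394; the check fails.

does not verify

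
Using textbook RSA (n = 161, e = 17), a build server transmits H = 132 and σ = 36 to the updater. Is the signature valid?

σ^2 ≡ 36^2 = 1296 ≡ 8
σ^4 ≡ 8^2 = 64
σ^8 ≡ 64^2 = 4096 ≡ 71
σ^16 ≡ 71^2 = 5041 ≡ 50
17 = 16 + 1, so σ^17 ≡ 50·36 ≡ 29 (mod 161)
29 ≠ 132, so verification fails.

invalid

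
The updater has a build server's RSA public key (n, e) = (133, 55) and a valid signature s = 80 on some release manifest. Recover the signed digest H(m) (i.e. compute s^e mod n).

s^2 ≡ 80^2 = 6400 ≡ 16
s^4 ≡ 16^2 = 256 ≡ 123
s^8 ≡ 123^2 = 15129 ≡ 100
s^16 ≡ 100^2 = 10000 ≡ 25
s^32 ≡ 25^2 = 625 ≡ 93
55 = 32 + 16 + 4 + 2 + 1, so s^55 ≡ 93·25·123·16·80 ≡ 80 (mod 133)

80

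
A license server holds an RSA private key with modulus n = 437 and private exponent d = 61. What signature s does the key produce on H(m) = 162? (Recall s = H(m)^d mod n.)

300

Squares mod 437: (H(m))^1≡162, (H(m))^2≡24, (H(m))^4≡139, (H(m))^8≡93, (H(m))^16≡346, (H(m))^32≡415
61 = 32 + 16 + 8 + 4 + 1, so (H(m))^61 ≡ 415·346·93·139·162 ≡ 300 (mod 437)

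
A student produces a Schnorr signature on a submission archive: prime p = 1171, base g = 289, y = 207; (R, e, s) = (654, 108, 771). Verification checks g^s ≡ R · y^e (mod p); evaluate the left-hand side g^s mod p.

Squares mod 1171: 289^1≡289, 289^2≡380, 289^4≡367, 289^8≡24, 289^16≡576, 289^32≡383, 289^64≡314, 289^128≡232, 289^256≡1129, 289^512≡593
771 = 512 + 256 + 2 + 1, so 289^771 ≡ 593·1129·380·289 ≡ 382 (mod 1171)

382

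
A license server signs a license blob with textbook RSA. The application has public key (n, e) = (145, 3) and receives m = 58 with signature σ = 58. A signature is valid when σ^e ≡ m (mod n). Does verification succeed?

fails

σ^2 ≡ 58^2 = 3364 ≡ 29
3 = 2 + 1, so σ^3 ≡ 29·58 ≡ 87 (mod 145)
The recovered value 87 does not match the digest 58.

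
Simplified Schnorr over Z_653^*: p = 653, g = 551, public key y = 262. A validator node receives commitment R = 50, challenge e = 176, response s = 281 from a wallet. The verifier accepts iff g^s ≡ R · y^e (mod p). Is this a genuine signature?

genuine

g^s mod p:
Squares mod 653: 551^1≡551, 551^2≡609, 551^4≡630, 551^8≡529, 551^16≡357, 551^32≡114, 551^64≡589, 551^128≡178, 551^256≡340
281 = 256 + 16 + 8 + 1, so 551^281 ≡ 340·357·529·551 ≡ 139 (mod 653)
R · y^e mod p:
Squares mod 653: 262^1≡262, 262^2≡79, 262^4≡364, 262^8≡590, 262^16≡51, 262^32≡642, 262^64≡121, 262^128≡275
176 = 128 + 32 + 16, so 262^176 ≡ 275·642·51 ≡ 486 (mod 653)
50·486 = 24300 ≡ 139 (mod 653)
139 ≡ 139 (mod 653); signature holds.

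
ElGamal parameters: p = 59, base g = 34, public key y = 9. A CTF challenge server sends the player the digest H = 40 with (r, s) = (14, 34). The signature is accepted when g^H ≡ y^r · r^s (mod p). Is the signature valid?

valid

Left side g^H mod p:
34^40 mod 59 = 46
Right side y^r · r^s mod p:
9^14 mod 59 = 20
14^34 mod 59 = 20
20·20 = 400 ≡ 46 (mod 59)
46 ≡ 46 (mod 59), so the signature is genuine.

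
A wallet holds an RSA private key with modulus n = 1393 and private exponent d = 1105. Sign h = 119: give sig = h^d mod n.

h^2 ≡ 119^2 = 14161 ≡ 231
h^4 ≡ 231^2 = 53361 ≡ 427
h^8 ≡ 427^2 = 182329 ≡ 1239
h^16 ≡ 1239^2 = 1535121 ≡ 35
h^32 ≡ 35^2 = 1225
h^64 ≡ 1225^2 = 1500625 ≡ 364
h^128 ≡ 364^2 = 132496 ≡ 161
h^256 ≡ 161^2 = 25921 ≡ 847
h^512 ≡ 847^2 = 717409 ≡ 14
h^1024 ≡ 14^2 = 196
1105 = 1024 + 64 + 16 + 1, so h^1105 ≡ 196·364·35·119 ≡ 1358 (mod 1393)

1358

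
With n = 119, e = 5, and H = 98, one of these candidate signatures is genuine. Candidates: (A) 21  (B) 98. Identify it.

B

Candidate A: Squares mod 119: 21^1≡21, 21^2≡84, 21^4≡35; 5 = 4 + 1, so 21^5 ≡ 35·21 ≡ 21 (mod 119)
Candidate B: Squares mod 119: 98^1≡98, 98^2≡84, 98^4≡35; 5 = 4 + 1, so 98^5 ≡ 35·98 ≡ 98 (mod 119)
  → matches H = 98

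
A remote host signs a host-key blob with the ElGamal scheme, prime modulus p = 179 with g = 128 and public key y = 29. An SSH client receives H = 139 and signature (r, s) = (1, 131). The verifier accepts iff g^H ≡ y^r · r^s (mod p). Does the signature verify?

Left side g^H mod p:
Squares mod 179: 128^1≡128, 128^2≡95, 128^4≡75, 128^8≡76, 128^16≡48, 128^32≡156, 128^64≡171, 128^128≡64
139 = 128 + 8 + 2 + 1, so 128^139 ≡ 64·76·95·128 ≡ 165 (mod 179)
Right side y^r · r^s mod p:
29^1 mod 179 = 29
Squares mod 179: 1^1≡1, 1^2≡1, 1^4≡1, 1^8≡1, 1^16≡1, 1^32≡1, 1^64≡1, 1^128≡1
131 = 128 + 2 + 1, so 1^131 ≡ 1·1·1 ≡ 1 (mod 179)
29·1 = 29 ≡ 29 (mod 179)
165 ≠ 29, so verification fails.

does not verify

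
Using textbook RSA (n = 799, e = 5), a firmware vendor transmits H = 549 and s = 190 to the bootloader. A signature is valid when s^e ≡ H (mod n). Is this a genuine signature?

s^2 ≡ 190^2 = 36100 ≡ 145
s^4 ≡ 145^2 = 21025 ≡ 251
5 = 4 + 1, so s^5 ≡ 251·190 ≡ 549 (mod 799)
549 = H, so the signature checks out.

genuine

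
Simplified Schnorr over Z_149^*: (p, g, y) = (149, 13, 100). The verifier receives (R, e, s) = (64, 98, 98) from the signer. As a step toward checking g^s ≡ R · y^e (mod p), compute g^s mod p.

13^2 = 169 ≡ 20
13^4 ≡ 20^2 = 400 ≡ 102
13^8 ≡ 102^2 = 10404 ≡ 123
13^16 ≡ 123^2 = 15129 ≡ 80
13^32 ≡ 80^2 = 6400 ≡ 142
13^64 ≡ 142^2 = 20164 ≡ 49
98 = 64 + 32 + 2, so 13^98 ≡ 49·142·20 ≡ 143 (mod 149)

143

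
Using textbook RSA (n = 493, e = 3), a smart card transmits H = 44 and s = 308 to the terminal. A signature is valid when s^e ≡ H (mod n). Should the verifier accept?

reject

s^2 ≡ 308^2 = 94864 ≡ 208
3 = 2 + 1, so s^3 ≡ 208·308 ≡ 467 (mod 493)
467 ≠ 44, so verification fails.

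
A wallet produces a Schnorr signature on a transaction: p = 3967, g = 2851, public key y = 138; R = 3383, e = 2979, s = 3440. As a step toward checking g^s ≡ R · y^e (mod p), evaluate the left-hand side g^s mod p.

2300

2851^2 = 8128201 ≡ 3785
2851^4 ≡ 3785^2 = 14326225 ≡ 1388
2851^8 ≡ 1388^2 = 1926544 ≡ 2549
2851^16 ≡ 2549^2 = 6497401 ≡ 3422
2851^32 ≡ 3422^2 = 11710084 ≡ 3467
2851^64 ≡ 3467^2 = 12020089 ≡ 79
2851^128 ≡ 79^2 = 6241 ≡ 2274
2851^256 ≡ 2274^2 = 5171076 ≡ 2075
2851^512 ≡ 2075^2 = 4305625 ≡ 1430
2851^1024 ≡ 1430^2 = 2044900 ≡ 1895
2851^2048 ≡ 1895^2 = 3591025 ≡ 890
3440 = 2048 + 1024 + 256 + 64 + 32 + 16, so 2851^3440 ≡ 890·1895·2075·79·3467·3422 ≡ 2300 (mod 3967)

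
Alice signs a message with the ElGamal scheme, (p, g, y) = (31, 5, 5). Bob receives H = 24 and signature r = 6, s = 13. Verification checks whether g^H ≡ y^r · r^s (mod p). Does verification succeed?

Left side g^H mod p:
5^24 mod 31 = 1
Right side y^r · r^s mod p:
5^6 mod 31 = 1
6^13 mod 31 = 6
1·6 = 6 ≡ 6 (mod 31)
1 ≠ 6, so verification fails.

fails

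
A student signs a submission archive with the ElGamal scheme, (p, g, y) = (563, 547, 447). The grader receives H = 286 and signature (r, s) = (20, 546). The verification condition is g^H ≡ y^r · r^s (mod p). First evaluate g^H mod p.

270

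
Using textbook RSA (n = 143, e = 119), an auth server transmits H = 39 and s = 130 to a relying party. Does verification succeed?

Squares mod 143: s^1≡130, s^2≡26, s^4≡104, s^8≡91, s^16≡130, s^32≡26, s^64≡104
119 = 64 + 32 + 16 + 4 + 2 + 1, so s^119 ≡ 104·26·130·104·26·130 ≡ 104 (mod 143)
104 ≠ 39, so verification fails.

fails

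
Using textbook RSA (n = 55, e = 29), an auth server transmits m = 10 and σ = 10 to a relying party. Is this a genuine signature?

genuine

σ^2 ≡ 10^2 = 100 ≡ 45
σ^4 ≡ 45^2 = 2025 ≡ 45
σ^8 ≡ 45^2 = 2025 ≡ 45
σ^16 ≡ 45^2 = 2025 ≡ 45
29 = 16 + 8 + 4 + 1, so σ^29 ≡ 45·45·45·10 ≡ 10 (mod 55)
Since 10 equals the digest 10, verification succeeds.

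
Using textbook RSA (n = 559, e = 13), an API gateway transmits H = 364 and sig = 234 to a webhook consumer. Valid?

yes

sig^2 ≡ 234^2 = 54756 ≡ 533
sig^4 ≡ 533^2 = 284089 ≡ 117
sig^8 ≡ 117^2 = 13689 ≡ 273
13 = 8 + 4 + 1, so sig^13 ≡ 273·117·234 ≡ 364 (mod 559)
sig^13 mod 559 = 364 matches H.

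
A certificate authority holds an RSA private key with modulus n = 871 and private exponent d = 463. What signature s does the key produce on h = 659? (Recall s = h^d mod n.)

h^463 mod 871 = 659

659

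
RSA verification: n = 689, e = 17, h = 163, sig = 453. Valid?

yes

sig^2 ≡ 453^2 = 205209 ≡ 576
sig^4 ≡ 576^2 = 331776 ≡ 367
sig^8 ≡ 367^2 = 134689 ≡ 334
sig^16 ≡ 334^2 = 111556 ≡ 627
17 = 16 + 1, so sig^17 ≡ 627·453 ≡ 163 (mod 689)
Since 163 equals the digest 163, verification succeeds.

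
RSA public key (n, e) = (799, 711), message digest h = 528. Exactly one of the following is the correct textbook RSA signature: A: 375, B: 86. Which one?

Candidate A: 375^2 = 140625 ≡ 1; 375^4 ≡ 1^2 = 1; 375^8 ≡ 1^2 = 1; 375^16 ≡ 1^2 = 1; 375^32 ≡ 1^2 = 1; 375^64 ≡ 1^2 = 1; 375^128 ≡ 1^2 = 1; 375^256 ≡ 1^2 = 1; 375^512 ≡ 1^2 = 1; 711 = 512 + 128 + 64 + 4 + 2 + 1, so 375^711 ≡ 1·1·1·1·1·375 ≡ 375 (mod 799)
Candidate B: 86^2 = 7396 ≡ 205; 86^4 ≡ 205^2 = 42025 ≡ 477; 86^8 ≡ 477^2 = 227529 ≡ 613; 86^16 ≡ 613^2 = 375769 ≡ 239; 86^32 ≡ 239^2 = 57121 ≡ 392; 86^64 ≡ 392^2 = 153664 ≡ 256; 86^128 ≡ 256^2 = 65536 ≡ 18; 86^256 ≡ 18^2 = 324; 86^512 ≡ 324^2 = 104976 ≡ 307; 711 = 512 + 128 + 64 + 4 + 2 + 1, so 86^711 ≡ 307·18·256·477·205·86 ≡ 528 (mod 799)
  → matches h = 528

B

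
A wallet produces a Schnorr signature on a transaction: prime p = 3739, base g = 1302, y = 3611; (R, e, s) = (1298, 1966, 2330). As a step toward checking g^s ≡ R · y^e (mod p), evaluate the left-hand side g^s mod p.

49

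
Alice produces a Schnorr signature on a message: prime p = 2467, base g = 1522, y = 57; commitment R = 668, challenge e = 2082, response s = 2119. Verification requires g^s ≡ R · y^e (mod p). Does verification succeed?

g^s mod p:
1522^2 = 2316484 ≡ 2438
1522^4 ≡ 2438^2 = 5943844 ≡ 841
1522^8 ≡ 841^2 = 707281 ≡ 1719
1522^16 ≡ 1719^2 = 2954961 ≡ 1962
1522^32 ≡ 1962^2 = 3849444 ≡ 924
1522^64 ≡ 924^2 = 853776 ≡ 194
1522^128 ≡ 194^2 = 37636 ≡ 631
1522^256 ≡ 631^2 = 398161 ≡ 974
1522^512 ≡ 974^2 = 948676 ≡ 1348
1522^1024 ≡ 1348^2 = 1817104 ≡ 1392
1522^2048 ≡ 1392^2 = 1937664 ≡ 1069
2119 = 2048 + 64 + 4 + 2 + 1, so 1522^2119 ≡ 1069·194·841·2438·1522 ≡ 159 (mod 2467)
R · y^e mod p:
57^2 = 3249 ≡ 782
57^4 ≡ 782^2 = 611524 ≡ 2175
57^8 ≡ 2175^2 = 4730625 ≡ 1386
57^16 ≡ 1386^2 = 1920996 ≡ 1670
57^32 ≡ 1670^2 = 2788900 ≡ 1190
57^64 ≡ 1190^2 = 1416100 ≡ 42
57^128 ≡ 42^2 = 1764
57^256 ≡ 1764^2 = 3111696 ≡ 809
57^512 ≡ 809^2 = 654481 ≡ 726
57^1024 ≡ 726^2 = 527076 ≡ 1605
57^2048 ≡ 1605^2 = 2576025 ≡ 477
2082 = 2048 + 32 + 2, so 57^2082 ≡ 477·1190·782 ≡ 1817 (mod 2467)
668·1817 = 1213756 ≡ 2459 (mod 2467)
159 ≠ 2459; the check fails.

fails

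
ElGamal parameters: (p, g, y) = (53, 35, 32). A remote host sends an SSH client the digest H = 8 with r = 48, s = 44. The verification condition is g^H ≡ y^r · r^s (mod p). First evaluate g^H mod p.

24

35^2 = 1225 ≡ 6
35^4 ≡ 6^2 = 36
35^8 ≡ 36^2 = 1296 ≡ 24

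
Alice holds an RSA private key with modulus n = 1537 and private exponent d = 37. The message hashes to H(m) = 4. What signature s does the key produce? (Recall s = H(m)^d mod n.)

Squares mod 1537: (H(m))^1≡4, (H(m))^2≡16, (H(m))^4≡256, (H(m))^8≡982, (H(m))^16≡625, (H(m))^32≡227
37 = 32 + 4 + 1, so (H(m))^37 ≡ 227·256·4 ≡ 361 (mod 1537)

361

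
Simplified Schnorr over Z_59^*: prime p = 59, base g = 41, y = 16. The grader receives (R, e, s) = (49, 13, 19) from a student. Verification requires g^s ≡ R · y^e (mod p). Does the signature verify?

g^s mod p:
Squares mod 59: 41^1≡41, 41^2≡29, 41^4≡15, 41^8≡48, 41^16≡3
19 = 16 + 2 + 1, so 41^19 ≡ 3·29·41 ≡ 27 (mod 59)
R · y^e mod p:
Squares mod 59: 16^1≡16, 16^2≡20, 16^4≡46, 16^8≡51
13 = 8 + 4 + 1, so 16^13 ≡ 51·46·16 ≡ 12 (mod 59)
49·12 = 588 ≡ 57 (mod 59)
27 ≠ 57; the check fails.

does not verify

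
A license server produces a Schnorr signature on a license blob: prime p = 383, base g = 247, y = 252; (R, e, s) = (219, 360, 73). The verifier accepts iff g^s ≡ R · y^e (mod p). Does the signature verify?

g^s mod p:
247^2 = 61009 ≡ 112
247^4 ≡ 112^2 = 12544 ≡ 288
247^8 ≡ 288^2 = 82944 ≡ 216
247^16 ≡ 216^2 = 46656 ≡ 313
247^32 ≡ 313^2 = 97969 ≡ 304
247^64 ≡ 304^2 = 92416 ≡ 113
73 = 64 + 8 + 1, so 247^73 ≡ 113·216·247 ≡ 356 (mod 383)
R · y^e mod p:
252^2 = 63504 ≡ 309
252^4 ≡ 309^2 = 95481 ≡ 114
252^8 ≡ 114^2 = 12996 ≡ 357
252^16 ≡ 357^2 = 127449 ≡ 293
252^32 ≡ 293^2 = 85849 ≡ 57
252^64 ≡ 57^2 = 3249 ≡ 185
252^128 ≡ 185^2 = 34225 ≡ 138
252^256 ≡ 138^2 = 19044 ≡ 277
360 = 256 + 64 + 32 + 8, so 252^360 ≡ 277·185·57·357 ≡ 363 (mod 383)
219·363 = 79497 ≡ 216 (mod 383)
356 ≠ 216; the check fails.

does not verify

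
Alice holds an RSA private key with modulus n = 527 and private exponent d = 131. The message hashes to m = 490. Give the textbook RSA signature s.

160

m^2 ≡ 490^2 = 240100 ≡ 315
m^4 ≡ 315^2 = 99225 ≡ 149
m^8 ≡ 149^2 = 22201 ≡ 67
m^16 ≡ 67^2 = 4489 ≡ 273
m^32 ≡ 273^2 = 74529 ≡ 222
m^64 ≡ 222^2 = 49284 ≡ 273
m^128 ≡ 273^2 = 74529 ≡ 222
131 = 128 + 2 + 1, so m^131 ≡ 222·315·490 ≡ 160 (mod 527)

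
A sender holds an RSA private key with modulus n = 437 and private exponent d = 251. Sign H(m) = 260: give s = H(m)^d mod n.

Squares mod 437: (H(m))^1≡260, (H(m))^2≡302, (H(m))^4≡308, (H(m))^8≡35, (H(m))^16≡351, (H(m))^32≡404, (H(m))^64≡215, (H(m))^128≡340
251 = 128 + 64 + 32 + 16 + 8 + 2 + 1, so (H(m))^251 ≡ 340·215·404·351·35·302·260 ≡ 383 (mod 437)

383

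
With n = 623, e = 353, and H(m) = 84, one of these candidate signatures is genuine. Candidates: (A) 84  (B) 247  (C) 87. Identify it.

A

Candidate A: 84^353 mod 623 = 84
  → matches H(m) = 84
Candidate B: 247^353 mod 623 = 158
Candidate C: 87^353 mod 623 = 621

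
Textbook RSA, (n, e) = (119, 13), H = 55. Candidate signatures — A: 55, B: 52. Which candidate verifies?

Candidate A: 55^13 mod 119 = 55
  → matches H = 55
Candidate B: 52^13 mod 119 = 52

A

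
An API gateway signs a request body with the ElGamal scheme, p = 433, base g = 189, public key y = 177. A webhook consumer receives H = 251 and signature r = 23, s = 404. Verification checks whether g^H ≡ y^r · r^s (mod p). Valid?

no

Left side g^H mod p:
189^2 = 35721 ≡ 215
189^4 ≡ 215^2 = 46225 ≡ 327
189^8 ≡ 327^2 = 106929 ≡ 411
189^16 ≡ 411^2 = 168921 ≡ 51
189^32 ≡ 51^2 = 2601 ≡ 3
189^64 ≡ 3^2 = 9
189^128 ≡ 9^2 = 81
251 = 128 + 64 + 32 + 16 + 8 + 2 + 1, so 189^251 ≡ 81·9·3·51·411·215·189 ≡ 201 (mod 433)
Right side y^r · r^s mod p:
177^2 = 31329 ≡ 153
177^4 ≡ 153^2 = 23409 ≡ 27
177^8 ≡ 27^2 = 729 ≡ 296
177^16 ≡ 296^2 = 87616 ≡ 150
23 = 16 + 4 + 2 + 1, so 177^23 ≡ 150·27·153·177 ≡ 16 (mod 433)
23^2 = 529 ≡ 96
23^4 ≡ 96^2 = 9216 ≡ 123
23^8 ≡ 123^2 = 15129 ≡ 407
23^16 ≡ 407^2 = 165649 ≡ 243
23^32 ≡ 243^2 = 59049 ≡ 161
23^64 ≡ 161^2 = 25921 ≡ 374
23^128 ≡ 374^2 = 139876 ≡ 17
23^256 ≡ 17^2 = 289
404 = 256 + 128 + 16 + 4, so 23^404 ≡ 289·17·243·123 ≡ 68 (mod 433)
16·68 = 1088 ≡ 222 (mod 433)
201 ≠ 222, so verification fails.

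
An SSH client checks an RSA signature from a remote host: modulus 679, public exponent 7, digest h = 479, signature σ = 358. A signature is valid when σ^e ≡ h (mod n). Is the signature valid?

invalid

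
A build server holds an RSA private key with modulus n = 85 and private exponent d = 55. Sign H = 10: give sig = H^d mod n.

5

Squares mod 85: H^1≡10, H^2≡15, H^4≡55, H^8≡50, H^16≡35, H^32≡35
55 = 32 + 16 + 4 + 2 + 1, so H^55 ≡ 35·35·55·15·10 ≡ 5 (mod 85)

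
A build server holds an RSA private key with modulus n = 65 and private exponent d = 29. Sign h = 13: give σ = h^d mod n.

13

h^2 ≡ 13^2 = 169 ≡ 39
h^4 ≡ 39^2 = 1521 ≡ 26
h^8 ≡ 26^2 = 676 ≡ 26
h^16 ≡ 26^2 = 676 ≡ 26
29 = 16 + 8 + 4 + 1, so h^29 ≡ 26·26·26·13 ≡ 13 (mod 65)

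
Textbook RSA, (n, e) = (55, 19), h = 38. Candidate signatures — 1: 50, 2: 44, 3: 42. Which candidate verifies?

3

Candidate 1: Squares mod 55: 50^1≡50, 50^2≡25, 50^4≡20, 50^8≡15, 50^16≡5; 19 = 16 + 2 + 1, so 50^19 ≡ 5·25·50 ≡ 35 (mod 55)
Candidate 2: Squares mod 55: 44^1≡44, 44^2≡11, 44^4≡11, 44^8≡11, 44^16≡11; 19 = 16 + 2 + 1, so 44^19 ≡ 11·11·44 ≡ 44 (mod 55)
Candidate 3: Squares mod 55: 42^1≡42, 42^2≡4, 42^4≡16, 42^8≡36, 42^16≡31; 19 = 16 + 2 + 1, so 42^19 ≡ 31·4·42 ≡ 38 (mod 55)
  → matches h = 38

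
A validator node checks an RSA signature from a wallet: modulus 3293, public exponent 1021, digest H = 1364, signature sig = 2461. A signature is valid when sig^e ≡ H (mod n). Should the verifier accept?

reject

Squares mod 3293: sig^1≡2461, sig^2≡694, sig^4≡858, sig^8≡1825, sig^16≡1402, sig^32≡2976, sig^64≡1699, sig^128≡1933, sig^256≡2227, sig^512≡271
1021 = 512 + 256 + 128 + 64 + 32 + 16 + 8 + 4 + 1, so sig^1021 ≡ 271·2227·1933·1699·2976·1402·1825·858·2461 ≡ 1929 (mod 3293)
1929 ≠ 1364, so verification fails.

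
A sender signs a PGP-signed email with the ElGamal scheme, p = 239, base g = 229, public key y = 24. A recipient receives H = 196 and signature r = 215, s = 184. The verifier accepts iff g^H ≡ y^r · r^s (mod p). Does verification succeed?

passes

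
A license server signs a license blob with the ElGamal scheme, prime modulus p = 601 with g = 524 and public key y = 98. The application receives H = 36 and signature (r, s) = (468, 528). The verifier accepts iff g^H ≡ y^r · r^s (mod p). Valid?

yes

Left side g^H mod p:
524^36 mod 601 = 512
Right side y^r · r^s mod p:
98^468 mod 601 = 27
468^528 mod 601 = 108
27·108 = 2916 ≡ 512 (mod 601)
512 ≡ 512 (mod 601), so the signature is genuine.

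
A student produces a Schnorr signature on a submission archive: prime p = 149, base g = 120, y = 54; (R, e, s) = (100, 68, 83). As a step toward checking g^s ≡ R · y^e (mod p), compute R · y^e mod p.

119

54^2 = 2916 ≡ 85
54^4 ≡ 85^2 = 7225 ≡ 73
54^8 ≡ 73^2 = 5329 ≡ 114
54^16 ≡ 114^2 = 12996 ≡ 33
54^32 ≡ 33^2 = 1089 ≡ 46
54^64 ≡ 46^2 = 2116 ≡ 30
68 = 64 + 4, so 54^68 ≡ 30·73 ≡ 104 (mod 149)
R · y^e ≡ 100·104 = 10400 ≡ 119 (mod 149)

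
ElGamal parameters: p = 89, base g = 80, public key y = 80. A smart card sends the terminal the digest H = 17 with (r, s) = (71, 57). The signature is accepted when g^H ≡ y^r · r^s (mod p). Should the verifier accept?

reject

Left side g^H mod p:
Squares mod 89: 80^1≡80, 80^2≡81, 80^4≡64, 80^8≡2, 80^16≡4
17 = 16 + 1, so 80^17 ≡ 4·80 ≡ 53 (mod 89)
Right side y^r · r^s mod p:
Squares mod 89: 80^1≡80, 80^2≡81, 80^4≡64, 80^8≡2, 80^16≡4, 80^32≡16, 80^64≡78
71 = 64 + 4 + 2 + 1, so 80^71 ≡ 78·64·81·80 ≡ 42 (mod 89)
Squares mod 89: 71^1≡71, 71^2≡57, 71^4≡45, 71^8≡67, 71^16≡39, 71^32≡8
57 = 32 + 16 + 8 + 1, so 71^57 ≡ 8·39·67·71 ≡ 20 (mod 89)
42·20 = 840 ≡ 39 (mod 89)
53 ≠ 39, so verification fails.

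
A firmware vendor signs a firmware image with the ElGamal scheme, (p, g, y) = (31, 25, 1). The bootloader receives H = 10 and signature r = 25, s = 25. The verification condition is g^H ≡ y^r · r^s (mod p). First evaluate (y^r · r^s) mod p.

25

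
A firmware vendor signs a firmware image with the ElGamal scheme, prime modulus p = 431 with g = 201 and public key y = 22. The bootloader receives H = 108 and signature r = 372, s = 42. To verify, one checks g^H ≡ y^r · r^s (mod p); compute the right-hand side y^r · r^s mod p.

Squares mod 431: 22^1≡22, 22^2≡53, 22^4≡223, 22^8≡164, 22^16≡174, 22^32≡106, 22^64≡30, 22^128≡38, 22^256≡151
372 = 256 + 64 + 32 + 16 + 4, so 22^372 ≡ 151·30·106·174·223 ≡ 121 (mod 431)
Squares mod 431: 372^1≡372, 372^2≡33, 372^4≡227, 372^8≡240, 372^16≡277, 372^32≡11
42 = 32 + 8 + 2, so 372^42 ≡ 11·240·33 ≡ 58 (mod 431)
y^r · r^s ≡ 121·58 = 7018 ≡ 122 (mod 431)

122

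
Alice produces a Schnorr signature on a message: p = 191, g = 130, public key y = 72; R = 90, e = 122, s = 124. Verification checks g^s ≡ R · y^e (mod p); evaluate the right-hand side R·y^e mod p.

81

72^2 = 5184 ≡ 27
72^4 ≡ 27^2 = 729 ≡ 156
72^8 ≡ 156^2 = 24336 ≡ 79
72^16 ≡ 79^2 = 6241 ≡ 129
72^32 ≡ 129^2 = 16641 ≡ 24
72^64 ≡ 24^2 = 576 ≡ 3
122 = 64 + 32 + 16 + 8 + 2, so 72^122 ≡ 3·24·129·79·27 ≡ 20 (mod 191)
R · y^e ≡ 90·20 = 1800 ≡ 81 (mod 191)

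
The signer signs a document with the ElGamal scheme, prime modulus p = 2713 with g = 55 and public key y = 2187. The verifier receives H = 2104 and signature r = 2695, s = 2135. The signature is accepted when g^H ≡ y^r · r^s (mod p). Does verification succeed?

passes

Left side g^H mod p:
Squares mod 2713: 55^1≡55, 55^2≡312, 55^4≡2389, 55^8≡1882, 55^16≡1459, 55^32≡1689, 55^64≡1358, 55^128≡2037, 55^256≡1192, 55^512≡1965, 55^1024≡626, 55^2048≡1204
2104 = 2048 + 32 + 16 + 8, so 55^2104 ≡ 1204·1689·1459·1882 ≡ 2417 (mod 2713)
Right side y^r · r^s mod p:
Squares mod 2713: 2187^1≡2187, 2187^2≡2663, 2187^4≡2500, 2187^8≡1961, 2187^16≡1200, 2187^32≡2110, 2187^64≡67, 2187^128≡1776, 2187^256≡1670, 2187^512≡2649, 2187^1024≡1383, 2187^2048≡24
2695 = 2048 + 512 + 128 + 4 + 2 + 1, so 2187^2695 ≡ 24·2649·1776·2500·2663·2187 ≡ 330 (mod 2713)
Squares mod 2713: 2695^1≡2695, 2695^2≡324, 2695^4≡1882, 2695^8≡1459, 2695^16≡1689, 2695^32≡1358, 2695^64≡2037, 2695^128≡1192, 2695^256≡1965, 2695^512≡626, 2695^1024≡1204, 2695^2048≡874
2135 = 2048 + 64 + 16 + 4 + 2 + 1, so 2695^2135 ≡ 874·2037·1689·1882·324·2695 ≡ 1742 (mod 2713)
330·1742 = 574860 ≡ 2417 (mod 2713)
2417 ≡ 2417 (mod 2713), so the signature is genuine.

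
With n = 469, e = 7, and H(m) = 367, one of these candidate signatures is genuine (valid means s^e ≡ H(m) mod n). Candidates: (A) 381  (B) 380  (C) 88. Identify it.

A

Candidate A: Squares mod 469: 381^1≡381, 381^2≡240, 381^4≡382; 7 = 4 + 2 + 1, so 381^7 ≡ 382·240·381 ≡ 367 (mod 469)
  → matches H(m) = 367
Candidate B: Squares mod 469: 380^1≡380, 380^2≡417, 380^4≡359; 7 = 4 + 2 + 1, so 380^7 ≡ 359·417·380 ≡ 254 (mod 469)
Candidate C: Squares mod 469: 88^1≡88, 88^2≡240, 88^4≡382; 7 = 4 + 2 + 1, so 88^7 ≡ 382·240·88 ≡ 102 (mod 469)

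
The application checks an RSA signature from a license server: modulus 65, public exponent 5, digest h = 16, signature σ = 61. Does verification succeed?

passes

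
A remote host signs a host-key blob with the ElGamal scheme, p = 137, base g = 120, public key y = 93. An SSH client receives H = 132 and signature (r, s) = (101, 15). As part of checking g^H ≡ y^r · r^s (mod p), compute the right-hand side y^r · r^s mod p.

93^2 = 8649 ≡ 18
93^4 ≡ 18^2 = 324 ≡ 50
93^8 ≡ 50^2 = 2500 ≡ 34
93^16 ≡ 34^2 = 1156 ≡ 60
93^32 ≡ 60^2 = 3600 ≡ 38
93^64 ≡ 38^2 = 1444 ≡ 74
101 = 64 + 32 + 4 + 1, so 93^101 ≡ 74·38·50·93 ≡ 109 (mod 137)
101^2 = 10201 ≡ 63
101^4 ≡ 63^2 = 3969 ≡ 133
101^8 ≡ 133^2 = 17689 ≡ 16
15 = 8 + 4 + 2 + 1, so 101^15 ≡ 16·133·63·101 ≡ 69 (mod 137)
y^r · r^s ≡ 109·69 = 7521 ≡ 123 (mod 137)

123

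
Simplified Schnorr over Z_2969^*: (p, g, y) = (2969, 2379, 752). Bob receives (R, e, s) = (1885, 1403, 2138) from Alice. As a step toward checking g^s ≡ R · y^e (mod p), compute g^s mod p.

2379^2 = 5659641 ≡ 727
2379^4 ≡ 727^2 = 528529 ≡ 47
2379^8 ≡ 47^2 = 2209
2379^16 ≡ 2209^2 = 4879681 ≡ 1614
2379^32 ≡ 1614^2 = 2604996 ≡ 1183
2379^64 ≡ 1183^2 = 1399489 ≡ 1090
2379^128 ≡ 1090^2 = 1188100 ≡ 500
2379^256 ≡ 500^2 = 250000 ≡ 604
2379^512 ≡ 604^2 = 364816 ≡ 2598
2379^1024 ≡ 2598^2 = 6749604 ≡ 1067
2379^2048 ≡ 1067^2 = 1138489 ≡ 1362
2138 = 2048 + 64 + 16 + 8 + 2, so 2379^2138 ≡ 1362·1090·1614·2209·727 ≡ 102 (mod 2969)

102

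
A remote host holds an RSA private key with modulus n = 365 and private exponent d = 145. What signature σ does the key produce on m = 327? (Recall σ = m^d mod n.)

327

m^2 ≡ 327^2 = 106929 ≡ 349
m^4 ≡ 349^2 = 121801 ≡ 256
m^8 ≡ 256^2 = 65536 ≡ 201
m^16 ≡ 201^2 = 40401 ≡ 251
m^32 ≡ 251^2 = 63001 ≡ 221
m^64 ≡ 221^2 = 48841 ≡ 296
m^128 ≡ 296^2 = 87616 ≡ 16
145 = 128 + 16 + 1, so m^145 ≡ 16·251·327 ≡ 327 (mod 365)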